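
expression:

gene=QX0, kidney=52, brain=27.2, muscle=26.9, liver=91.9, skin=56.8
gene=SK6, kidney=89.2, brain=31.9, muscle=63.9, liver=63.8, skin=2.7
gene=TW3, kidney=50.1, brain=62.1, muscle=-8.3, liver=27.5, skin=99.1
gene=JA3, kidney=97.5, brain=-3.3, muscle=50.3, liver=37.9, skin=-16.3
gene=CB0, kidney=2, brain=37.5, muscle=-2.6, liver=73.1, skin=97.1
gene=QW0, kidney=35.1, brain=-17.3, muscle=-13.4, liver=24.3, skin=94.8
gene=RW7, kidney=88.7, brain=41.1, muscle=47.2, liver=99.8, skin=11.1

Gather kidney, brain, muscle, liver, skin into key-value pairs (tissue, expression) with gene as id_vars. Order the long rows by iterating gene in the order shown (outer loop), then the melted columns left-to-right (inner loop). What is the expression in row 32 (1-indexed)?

35 rows total (7 × 5). Row 32: index ⌊(32-1)/5⌋ = 6 into gene → RW7; (32-1) mod 5 = 1 into the melted columns → brain.
So row 32 is (RW7, brain, 41.1); expression = 41.1.

41.1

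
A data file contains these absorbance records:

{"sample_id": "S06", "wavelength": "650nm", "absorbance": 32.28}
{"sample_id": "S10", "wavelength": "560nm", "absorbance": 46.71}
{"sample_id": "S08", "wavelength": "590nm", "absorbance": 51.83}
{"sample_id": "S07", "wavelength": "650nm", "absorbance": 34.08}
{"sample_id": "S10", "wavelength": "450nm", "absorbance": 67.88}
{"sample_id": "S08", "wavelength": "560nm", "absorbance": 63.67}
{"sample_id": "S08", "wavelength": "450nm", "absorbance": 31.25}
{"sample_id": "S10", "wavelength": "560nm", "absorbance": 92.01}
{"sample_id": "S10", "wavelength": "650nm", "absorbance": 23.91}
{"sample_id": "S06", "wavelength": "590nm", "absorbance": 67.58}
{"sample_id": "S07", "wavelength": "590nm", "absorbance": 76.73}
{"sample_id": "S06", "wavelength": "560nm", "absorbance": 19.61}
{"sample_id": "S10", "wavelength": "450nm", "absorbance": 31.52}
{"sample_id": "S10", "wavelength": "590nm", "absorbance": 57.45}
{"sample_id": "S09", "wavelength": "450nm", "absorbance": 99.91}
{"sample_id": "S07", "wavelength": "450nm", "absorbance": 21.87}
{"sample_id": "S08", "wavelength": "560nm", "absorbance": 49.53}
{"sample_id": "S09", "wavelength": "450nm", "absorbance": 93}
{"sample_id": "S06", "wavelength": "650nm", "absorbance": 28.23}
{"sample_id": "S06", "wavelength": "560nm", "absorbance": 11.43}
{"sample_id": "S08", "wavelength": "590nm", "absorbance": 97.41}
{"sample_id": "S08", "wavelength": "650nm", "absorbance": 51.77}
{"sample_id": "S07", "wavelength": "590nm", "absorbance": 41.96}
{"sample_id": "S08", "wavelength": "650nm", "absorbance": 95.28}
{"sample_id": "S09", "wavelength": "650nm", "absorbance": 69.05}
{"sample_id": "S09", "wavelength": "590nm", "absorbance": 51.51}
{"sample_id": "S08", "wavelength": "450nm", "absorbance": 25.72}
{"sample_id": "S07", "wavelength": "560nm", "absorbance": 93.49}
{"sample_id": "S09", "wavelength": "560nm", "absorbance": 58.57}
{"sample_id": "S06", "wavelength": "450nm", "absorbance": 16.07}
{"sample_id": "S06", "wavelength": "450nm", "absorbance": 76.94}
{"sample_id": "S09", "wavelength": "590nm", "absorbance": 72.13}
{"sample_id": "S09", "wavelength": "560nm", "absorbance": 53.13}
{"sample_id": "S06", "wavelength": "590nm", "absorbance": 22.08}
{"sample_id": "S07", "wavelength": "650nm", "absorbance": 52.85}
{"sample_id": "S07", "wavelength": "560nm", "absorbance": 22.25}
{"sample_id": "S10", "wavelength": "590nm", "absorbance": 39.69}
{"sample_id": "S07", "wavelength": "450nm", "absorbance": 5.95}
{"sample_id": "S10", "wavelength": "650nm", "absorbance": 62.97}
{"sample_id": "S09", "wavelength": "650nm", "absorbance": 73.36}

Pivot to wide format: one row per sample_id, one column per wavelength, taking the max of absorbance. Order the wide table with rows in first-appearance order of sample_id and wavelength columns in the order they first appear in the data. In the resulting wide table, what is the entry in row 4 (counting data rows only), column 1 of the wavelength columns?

With rows in first-appearance order of sample_id, row 4 is sample_id=S07. wavelength columns in first-appearance order: 650nm, 560nm, 590nm, 450nm; column 1 is 650nm.
Long rows with sample_id=S07, wavelength=650nm: max(34.08, 52.85) = 52.85.

52.85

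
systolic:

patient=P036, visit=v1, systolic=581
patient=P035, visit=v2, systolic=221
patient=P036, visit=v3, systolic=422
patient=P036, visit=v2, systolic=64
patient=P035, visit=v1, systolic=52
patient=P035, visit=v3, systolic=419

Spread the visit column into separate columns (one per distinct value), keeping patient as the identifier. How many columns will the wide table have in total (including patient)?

4

1 column for patient plus 3 distinct visit values → 4 columns.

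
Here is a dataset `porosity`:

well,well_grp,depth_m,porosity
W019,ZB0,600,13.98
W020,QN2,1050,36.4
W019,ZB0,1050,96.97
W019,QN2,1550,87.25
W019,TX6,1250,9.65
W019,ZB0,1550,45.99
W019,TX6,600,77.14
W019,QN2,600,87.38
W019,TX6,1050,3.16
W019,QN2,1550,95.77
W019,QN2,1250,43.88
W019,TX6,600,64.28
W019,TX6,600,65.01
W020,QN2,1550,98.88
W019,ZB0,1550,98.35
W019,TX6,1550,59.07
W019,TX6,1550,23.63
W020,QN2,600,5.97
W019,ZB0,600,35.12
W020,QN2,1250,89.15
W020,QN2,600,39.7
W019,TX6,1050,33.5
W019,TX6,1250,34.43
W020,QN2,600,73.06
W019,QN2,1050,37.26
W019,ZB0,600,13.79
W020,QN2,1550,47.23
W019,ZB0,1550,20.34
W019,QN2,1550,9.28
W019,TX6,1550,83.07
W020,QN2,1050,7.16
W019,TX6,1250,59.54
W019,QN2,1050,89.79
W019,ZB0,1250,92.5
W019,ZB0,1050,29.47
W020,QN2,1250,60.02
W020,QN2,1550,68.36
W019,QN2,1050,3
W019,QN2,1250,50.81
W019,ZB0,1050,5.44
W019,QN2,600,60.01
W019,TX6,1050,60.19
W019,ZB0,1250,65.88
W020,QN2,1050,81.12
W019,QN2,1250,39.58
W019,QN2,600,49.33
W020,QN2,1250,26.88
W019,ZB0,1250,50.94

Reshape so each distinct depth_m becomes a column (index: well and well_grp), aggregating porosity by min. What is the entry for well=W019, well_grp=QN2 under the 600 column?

49.33

Rows with well=W019, well_grp=QN2 and depth_m=600: porosity values are 87.38, 60.01, 49.33.
min(87.38, 60.01, 49.33) = 49.33.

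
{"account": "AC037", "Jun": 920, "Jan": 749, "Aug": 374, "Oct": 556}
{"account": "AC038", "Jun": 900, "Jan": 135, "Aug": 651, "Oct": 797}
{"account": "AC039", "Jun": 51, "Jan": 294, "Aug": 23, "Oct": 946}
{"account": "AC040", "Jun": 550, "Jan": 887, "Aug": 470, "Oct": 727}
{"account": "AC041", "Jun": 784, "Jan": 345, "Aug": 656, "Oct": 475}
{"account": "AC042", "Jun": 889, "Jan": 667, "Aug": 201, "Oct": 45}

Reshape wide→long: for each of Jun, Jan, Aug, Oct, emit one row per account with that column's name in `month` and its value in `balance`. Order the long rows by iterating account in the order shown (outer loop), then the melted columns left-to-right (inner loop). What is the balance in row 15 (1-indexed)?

470

24 rows total (6 × 4). Row 15: index ⌊(15-1)/4⌋ = 3 into account → AC040; (15-1) mod 4 = 2 into the melted columns → Aug.
So row 15 is (AC040, Aug, 470); balance = 470.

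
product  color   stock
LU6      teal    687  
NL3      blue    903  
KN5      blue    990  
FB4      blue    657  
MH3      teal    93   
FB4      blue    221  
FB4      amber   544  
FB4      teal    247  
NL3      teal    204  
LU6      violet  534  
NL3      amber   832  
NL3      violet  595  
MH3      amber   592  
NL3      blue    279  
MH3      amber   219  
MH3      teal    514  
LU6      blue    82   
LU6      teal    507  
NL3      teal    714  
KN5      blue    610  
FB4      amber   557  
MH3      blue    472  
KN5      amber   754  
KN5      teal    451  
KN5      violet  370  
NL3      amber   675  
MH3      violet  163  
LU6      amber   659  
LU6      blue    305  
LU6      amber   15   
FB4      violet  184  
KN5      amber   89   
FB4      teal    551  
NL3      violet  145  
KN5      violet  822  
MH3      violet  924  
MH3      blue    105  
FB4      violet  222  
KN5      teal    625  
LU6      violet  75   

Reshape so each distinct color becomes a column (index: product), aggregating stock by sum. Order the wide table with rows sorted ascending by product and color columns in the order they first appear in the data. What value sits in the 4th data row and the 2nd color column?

With rows sorted ascending by product, row 4 is product=MH3. color columns in first-appearance order: teal, blue, amber, violet; column 2 is blue.
Long rows with product=MH3, color=blue: 472 + 105 = 577.

577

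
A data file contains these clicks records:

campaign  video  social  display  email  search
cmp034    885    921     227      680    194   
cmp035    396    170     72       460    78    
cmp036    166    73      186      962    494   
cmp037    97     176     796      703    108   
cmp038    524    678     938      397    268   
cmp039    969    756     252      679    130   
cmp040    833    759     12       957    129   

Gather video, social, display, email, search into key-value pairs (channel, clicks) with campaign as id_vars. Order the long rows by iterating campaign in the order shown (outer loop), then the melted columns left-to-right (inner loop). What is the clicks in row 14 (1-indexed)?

35 rows total (7 × 5). Row 14: index ⌊(14-1)/5⌋ = 2 into campaign → cmp036; (14-1) mod 5 = 3 into the melted columns → email.
So row 14 is (cmp036, email, 962); clicks = 962.

962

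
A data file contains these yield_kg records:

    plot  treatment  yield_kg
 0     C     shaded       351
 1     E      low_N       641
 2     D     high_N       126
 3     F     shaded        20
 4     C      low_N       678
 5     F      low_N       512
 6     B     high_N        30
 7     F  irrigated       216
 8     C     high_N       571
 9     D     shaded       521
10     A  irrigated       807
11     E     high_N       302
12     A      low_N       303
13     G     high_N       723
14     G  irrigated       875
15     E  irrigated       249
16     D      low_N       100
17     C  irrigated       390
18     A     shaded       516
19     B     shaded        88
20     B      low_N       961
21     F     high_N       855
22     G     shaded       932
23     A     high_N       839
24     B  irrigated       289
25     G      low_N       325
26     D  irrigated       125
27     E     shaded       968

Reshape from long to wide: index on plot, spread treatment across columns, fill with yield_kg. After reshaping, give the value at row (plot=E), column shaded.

Wide layout: rows indexed by plot, columns are the 4 distinct treatment values (shaded, low_N, high_N, irrigated).
Cell (plot=E, treatment=shaded) draws from the long row where plot=E and treatment=shaded, which has yield_kg=968.

968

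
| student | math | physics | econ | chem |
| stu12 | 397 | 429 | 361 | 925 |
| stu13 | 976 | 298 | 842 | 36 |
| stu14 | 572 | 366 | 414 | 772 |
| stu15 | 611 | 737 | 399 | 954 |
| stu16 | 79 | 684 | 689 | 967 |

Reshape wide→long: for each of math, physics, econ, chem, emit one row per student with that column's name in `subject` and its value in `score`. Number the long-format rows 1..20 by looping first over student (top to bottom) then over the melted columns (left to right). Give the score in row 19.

689

20 rows total (5 × 4). Row 19: index ⌊(19-1)/4⌋ = 4 into student → stu16; (19-1) mod 4 = 2 into the melted columns → econ.
So row 19 is (stu16, econ, 689); score = 689.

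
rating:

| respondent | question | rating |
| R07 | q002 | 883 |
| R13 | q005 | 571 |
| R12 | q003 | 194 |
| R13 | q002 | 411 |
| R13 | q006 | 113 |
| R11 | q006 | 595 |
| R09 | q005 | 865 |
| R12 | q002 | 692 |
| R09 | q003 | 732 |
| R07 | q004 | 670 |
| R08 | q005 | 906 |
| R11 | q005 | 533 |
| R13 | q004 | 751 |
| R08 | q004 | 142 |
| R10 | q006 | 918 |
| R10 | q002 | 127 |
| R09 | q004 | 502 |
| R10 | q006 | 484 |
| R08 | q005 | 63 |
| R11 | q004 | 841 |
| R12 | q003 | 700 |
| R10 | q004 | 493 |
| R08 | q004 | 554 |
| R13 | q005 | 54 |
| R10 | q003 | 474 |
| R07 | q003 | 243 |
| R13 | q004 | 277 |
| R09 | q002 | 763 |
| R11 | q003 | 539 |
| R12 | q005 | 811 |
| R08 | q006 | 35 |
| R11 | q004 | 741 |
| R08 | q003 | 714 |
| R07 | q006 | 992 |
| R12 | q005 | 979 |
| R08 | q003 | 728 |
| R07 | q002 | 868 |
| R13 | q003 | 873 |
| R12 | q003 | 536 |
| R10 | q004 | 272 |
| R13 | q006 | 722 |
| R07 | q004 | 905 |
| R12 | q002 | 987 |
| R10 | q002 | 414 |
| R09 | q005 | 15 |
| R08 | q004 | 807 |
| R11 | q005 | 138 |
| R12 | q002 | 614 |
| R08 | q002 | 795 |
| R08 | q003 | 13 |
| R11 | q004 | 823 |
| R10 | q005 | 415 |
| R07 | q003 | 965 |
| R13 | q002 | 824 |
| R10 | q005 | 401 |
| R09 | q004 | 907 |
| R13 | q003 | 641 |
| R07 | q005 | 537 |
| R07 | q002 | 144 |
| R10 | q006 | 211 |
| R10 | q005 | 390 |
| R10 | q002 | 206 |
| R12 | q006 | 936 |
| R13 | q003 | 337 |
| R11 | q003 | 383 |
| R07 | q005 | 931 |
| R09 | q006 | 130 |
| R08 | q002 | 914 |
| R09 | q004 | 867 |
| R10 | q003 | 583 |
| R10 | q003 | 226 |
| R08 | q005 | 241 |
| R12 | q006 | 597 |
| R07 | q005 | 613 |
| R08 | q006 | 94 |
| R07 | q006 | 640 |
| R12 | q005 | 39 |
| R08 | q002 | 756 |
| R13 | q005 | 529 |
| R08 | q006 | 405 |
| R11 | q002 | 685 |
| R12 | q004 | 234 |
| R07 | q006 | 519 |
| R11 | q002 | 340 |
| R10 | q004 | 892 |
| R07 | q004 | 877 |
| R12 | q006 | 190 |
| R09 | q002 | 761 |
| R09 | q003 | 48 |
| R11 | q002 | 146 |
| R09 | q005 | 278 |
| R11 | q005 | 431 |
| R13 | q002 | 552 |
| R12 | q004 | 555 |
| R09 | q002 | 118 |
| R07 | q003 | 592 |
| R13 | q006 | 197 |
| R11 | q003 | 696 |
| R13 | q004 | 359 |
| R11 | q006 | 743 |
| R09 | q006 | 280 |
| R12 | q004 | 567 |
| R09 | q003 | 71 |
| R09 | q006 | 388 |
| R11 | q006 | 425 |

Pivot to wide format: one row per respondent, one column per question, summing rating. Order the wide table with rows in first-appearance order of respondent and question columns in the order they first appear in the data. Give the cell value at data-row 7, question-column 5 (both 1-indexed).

With rows in first-appearance order of respondent, row 7 is respondent=R10. question columns in first-appearance order: q002, q005, q003, q006, q004; column 5 is q004.
Long rows with respondent=R10, question=q004: 493 + 272 + 892 = 1657.

1657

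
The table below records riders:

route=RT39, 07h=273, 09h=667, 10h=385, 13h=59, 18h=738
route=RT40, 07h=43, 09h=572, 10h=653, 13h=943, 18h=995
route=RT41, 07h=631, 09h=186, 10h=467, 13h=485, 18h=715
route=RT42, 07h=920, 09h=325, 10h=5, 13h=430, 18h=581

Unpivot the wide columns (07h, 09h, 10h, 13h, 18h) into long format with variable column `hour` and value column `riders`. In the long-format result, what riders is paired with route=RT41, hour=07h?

Unpivoting turns each (route, wide-column) pair into one long row.
The wide cell at row RT41, column 07h holds 631, so the long row (RT41, 07h) has riders=631.

631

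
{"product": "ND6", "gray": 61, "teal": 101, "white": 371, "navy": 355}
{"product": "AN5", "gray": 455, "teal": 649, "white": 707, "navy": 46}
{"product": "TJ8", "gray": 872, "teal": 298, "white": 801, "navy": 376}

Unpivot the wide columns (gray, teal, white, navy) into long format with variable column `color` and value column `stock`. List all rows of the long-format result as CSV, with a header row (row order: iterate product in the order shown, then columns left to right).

product,color,stock
ND6,gray,61
ND6,teal,101
ND6,white,371
ND6,navy,355
AN5,gray,455
AN5,teal,649
AN5,white,707
AN5,navy,46
TJ8,gray,872
TJ8,teal,298
TJ8,white,801
TJ8,navy,376

Each (product, column) pair becomes one row: 3 × 4 = 12 rows.
For example, (ND6, gray) → stock=61.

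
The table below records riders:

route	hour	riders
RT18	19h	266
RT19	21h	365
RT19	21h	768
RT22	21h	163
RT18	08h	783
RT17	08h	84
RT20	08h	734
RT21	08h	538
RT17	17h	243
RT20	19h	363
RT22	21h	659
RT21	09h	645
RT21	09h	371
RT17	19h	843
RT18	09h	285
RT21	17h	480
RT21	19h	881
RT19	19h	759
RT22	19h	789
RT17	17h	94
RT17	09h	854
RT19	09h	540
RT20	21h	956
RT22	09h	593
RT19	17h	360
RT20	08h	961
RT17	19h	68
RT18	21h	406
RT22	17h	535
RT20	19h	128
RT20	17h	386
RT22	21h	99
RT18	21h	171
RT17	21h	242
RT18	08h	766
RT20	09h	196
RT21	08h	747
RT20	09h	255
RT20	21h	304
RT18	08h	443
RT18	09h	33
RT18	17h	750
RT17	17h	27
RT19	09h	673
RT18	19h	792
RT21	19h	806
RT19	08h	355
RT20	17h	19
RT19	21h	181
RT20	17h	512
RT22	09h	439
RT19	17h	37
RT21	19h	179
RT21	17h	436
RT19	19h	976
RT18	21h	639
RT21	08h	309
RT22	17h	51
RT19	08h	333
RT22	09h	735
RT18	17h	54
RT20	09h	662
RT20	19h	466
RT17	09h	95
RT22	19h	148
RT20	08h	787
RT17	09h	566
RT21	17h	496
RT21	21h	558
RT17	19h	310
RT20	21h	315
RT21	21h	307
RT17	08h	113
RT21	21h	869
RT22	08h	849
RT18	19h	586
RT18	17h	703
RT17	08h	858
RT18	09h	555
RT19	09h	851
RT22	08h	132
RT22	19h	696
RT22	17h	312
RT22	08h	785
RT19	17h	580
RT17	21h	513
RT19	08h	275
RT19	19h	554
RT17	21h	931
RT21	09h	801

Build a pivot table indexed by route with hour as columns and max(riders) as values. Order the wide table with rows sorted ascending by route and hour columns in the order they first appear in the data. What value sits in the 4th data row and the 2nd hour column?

With rows sorted ascending by route, row 4 is route=RT20. hour columns in first-appearance order: 19h, 21h, 08h, 17h, 09h; column 2 is 21h.
Long rows with route=RT20, hour=21h: max(956, 304, 315) = 956.

956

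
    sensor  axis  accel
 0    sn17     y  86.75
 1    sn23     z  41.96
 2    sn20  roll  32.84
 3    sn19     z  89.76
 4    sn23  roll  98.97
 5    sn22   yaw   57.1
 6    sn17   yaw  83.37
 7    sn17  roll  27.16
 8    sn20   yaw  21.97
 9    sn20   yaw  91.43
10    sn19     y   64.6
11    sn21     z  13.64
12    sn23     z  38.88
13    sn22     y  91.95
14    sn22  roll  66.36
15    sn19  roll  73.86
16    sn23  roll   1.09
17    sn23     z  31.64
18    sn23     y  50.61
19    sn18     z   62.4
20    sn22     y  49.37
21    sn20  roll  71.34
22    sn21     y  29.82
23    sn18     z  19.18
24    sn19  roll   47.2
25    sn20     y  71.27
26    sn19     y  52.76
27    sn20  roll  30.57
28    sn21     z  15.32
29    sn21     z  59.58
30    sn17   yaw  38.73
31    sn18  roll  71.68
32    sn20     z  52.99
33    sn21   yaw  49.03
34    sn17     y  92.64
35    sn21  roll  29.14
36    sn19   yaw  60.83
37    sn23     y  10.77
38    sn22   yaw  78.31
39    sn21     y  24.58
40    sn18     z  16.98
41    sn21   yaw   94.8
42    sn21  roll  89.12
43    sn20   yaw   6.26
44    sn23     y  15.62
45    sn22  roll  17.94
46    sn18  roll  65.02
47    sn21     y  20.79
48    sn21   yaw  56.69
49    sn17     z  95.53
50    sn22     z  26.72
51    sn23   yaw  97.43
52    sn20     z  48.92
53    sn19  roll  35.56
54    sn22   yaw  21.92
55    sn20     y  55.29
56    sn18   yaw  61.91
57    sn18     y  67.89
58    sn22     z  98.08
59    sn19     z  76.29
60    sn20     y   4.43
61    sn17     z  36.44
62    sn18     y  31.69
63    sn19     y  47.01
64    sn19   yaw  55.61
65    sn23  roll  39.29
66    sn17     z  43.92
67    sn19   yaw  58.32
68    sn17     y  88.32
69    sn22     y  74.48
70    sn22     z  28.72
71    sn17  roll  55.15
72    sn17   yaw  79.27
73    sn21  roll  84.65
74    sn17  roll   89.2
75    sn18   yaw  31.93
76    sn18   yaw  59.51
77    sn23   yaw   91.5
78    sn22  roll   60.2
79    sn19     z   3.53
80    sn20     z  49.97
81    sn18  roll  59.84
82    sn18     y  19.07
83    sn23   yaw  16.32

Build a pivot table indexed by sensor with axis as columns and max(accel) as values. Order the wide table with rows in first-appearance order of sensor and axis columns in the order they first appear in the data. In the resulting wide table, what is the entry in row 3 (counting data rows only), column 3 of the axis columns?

71.34

With rows in first-appearance order of sensor, row 3 is sensor=sn20. axis columns in first-appearance order: y, z, roll, yaw; column 3 is roll.
Long rows with sensor=sn20, axis=roll: max(32.84, 71.34, 30.57) = 71.34.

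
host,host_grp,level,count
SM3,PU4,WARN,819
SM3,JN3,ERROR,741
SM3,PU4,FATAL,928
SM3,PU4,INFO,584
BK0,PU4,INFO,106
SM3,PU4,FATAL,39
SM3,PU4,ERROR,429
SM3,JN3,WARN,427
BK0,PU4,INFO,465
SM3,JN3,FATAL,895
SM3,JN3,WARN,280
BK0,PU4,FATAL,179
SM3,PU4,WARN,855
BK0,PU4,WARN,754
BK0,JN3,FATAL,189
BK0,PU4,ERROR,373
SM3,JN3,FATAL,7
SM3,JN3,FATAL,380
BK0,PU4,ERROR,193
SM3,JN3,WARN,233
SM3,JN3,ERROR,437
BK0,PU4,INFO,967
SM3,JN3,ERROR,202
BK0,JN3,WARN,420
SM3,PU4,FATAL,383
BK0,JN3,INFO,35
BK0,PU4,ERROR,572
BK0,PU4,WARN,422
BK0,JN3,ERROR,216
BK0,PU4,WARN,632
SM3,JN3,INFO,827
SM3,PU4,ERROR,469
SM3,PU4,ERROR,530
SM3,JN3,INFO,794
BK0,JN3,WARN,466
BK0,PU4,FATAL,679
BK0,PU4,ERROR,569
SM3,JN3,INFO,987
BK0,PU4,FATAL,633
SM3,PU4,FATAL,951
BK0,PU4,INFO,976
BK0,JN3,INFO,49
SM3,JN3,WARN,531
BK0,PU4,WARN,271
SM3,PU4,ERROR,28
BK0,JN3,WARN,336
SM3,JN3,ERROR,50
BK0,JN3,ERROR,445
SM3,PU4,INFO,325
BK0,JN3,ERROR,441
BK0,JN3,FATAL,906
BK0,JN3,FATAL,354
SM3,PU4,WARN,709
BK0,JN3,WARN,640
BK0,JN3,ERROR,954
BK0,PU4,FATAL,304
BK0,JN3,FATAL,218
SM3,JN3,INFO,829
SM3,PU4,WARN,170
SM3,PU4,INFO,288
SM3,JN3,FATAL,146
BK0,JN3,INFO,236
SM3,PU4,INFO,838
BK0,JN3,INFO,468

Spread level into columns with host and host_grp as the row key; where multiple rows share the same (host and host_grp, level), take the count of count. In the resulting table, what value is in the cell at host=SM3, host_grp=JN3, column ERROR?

Rows with host=SM3, host_grp=JN3 and level=ERROR: count values are 741, 437, 202, 50.
4 rows match — count = 4.

4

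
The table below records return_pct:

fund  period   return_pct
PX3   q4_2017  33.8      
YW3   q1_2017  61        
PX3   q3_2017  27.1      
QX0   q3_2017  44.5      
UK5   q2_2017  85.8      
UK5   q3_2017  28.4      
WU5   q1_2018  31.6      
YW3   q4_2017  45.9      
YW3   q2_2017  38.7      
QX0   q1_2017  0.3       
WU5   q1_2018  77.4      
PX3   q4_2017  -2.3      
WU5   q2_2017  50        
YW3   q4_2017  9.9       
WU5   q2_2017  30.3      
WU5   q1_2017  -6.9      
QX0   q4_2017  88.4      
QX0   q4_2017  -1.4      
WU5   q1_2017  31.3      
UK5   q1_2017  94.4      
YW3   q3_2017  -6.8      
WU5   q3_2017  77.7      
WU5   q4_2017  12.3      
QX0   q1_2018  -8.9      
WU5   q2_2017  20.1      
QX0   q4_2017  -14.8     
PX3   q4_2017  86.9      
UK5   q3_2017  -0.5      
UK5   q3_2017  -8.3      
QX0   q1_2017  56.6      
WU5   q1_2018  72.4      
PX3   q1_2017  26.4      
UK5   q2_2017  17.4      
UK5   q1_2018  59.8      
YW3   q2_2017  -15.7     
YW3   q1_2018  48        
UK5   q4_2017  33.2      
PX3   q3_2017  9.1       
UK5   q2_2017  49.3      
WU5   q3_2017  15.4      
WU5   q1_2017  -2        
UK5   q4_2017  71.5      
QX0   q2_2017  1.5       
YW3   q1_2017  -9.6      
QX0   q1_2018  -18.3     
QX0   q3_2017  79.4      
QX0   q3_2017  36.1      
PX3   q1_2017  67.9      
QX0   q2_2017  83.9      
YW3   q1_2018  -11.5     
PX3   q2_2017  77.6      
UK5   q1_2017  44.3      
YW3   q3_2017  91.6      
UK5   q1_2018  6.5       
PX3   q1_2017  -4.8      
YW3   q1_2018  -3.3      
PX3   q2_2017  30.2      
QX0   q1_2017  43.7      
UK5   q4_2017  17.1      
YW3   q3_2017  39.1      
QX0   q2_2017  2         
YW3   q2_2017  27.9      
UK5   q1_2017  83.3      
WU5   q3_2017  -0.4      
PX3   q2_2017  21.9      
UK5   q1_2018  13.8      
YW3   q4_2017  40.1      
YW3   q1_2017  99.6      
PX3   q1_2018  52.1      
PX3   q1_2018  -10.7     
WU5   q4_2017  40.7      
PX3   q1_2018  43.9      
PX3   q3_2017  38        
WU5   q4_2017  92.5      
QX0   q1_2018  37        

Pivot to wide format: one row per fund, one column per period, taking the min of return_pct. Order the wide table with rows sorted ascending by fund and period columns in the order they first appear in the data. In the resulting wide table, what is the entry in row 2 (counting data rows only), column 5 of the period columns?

-18.3

With rows sorted ascending by fund, row 2 is fund=QX0. period columns in first-appearance order: q4_2017, q1_2017, q3_2017, q2_2017, q1_2018; column 5 is q1_2018.
Long rows with fund=QX0, period=q1_2018: min(-8.9, -18.3, 37) = -18.3.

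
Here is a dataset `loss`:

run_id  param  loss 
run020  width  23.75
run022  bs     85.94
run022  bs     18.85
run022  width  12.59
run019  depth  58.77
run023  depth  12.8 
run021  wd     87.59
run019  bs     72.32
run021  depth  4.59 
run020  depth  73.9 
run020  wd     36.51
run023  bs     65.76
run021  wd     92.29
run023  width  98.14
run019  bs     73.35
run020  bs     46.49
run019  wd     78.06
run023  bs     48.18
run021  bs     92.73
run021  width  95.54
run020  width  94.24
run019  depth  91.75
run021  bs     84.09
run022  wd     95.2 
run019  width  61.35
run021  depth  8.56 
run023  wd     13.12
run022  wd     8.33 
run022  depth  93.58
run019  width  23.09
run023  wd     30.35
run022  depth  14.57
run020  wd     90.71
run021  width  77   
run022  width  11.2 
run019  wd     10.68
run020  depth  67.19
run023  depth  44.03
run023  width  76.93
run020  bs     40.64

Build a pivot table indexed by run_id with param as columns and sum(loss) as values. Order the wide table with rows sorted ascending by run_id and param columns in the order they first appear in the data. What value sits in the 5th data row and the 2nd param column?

113.94

With rows sorted ascending by run_id, row 5 is run_id=run023. param columns in first-appearance order: width, bs, depth, wd; column 2 is bs.
Long rows with run_id=run023, param=bs: 65.76 + 48.18 = 113.94.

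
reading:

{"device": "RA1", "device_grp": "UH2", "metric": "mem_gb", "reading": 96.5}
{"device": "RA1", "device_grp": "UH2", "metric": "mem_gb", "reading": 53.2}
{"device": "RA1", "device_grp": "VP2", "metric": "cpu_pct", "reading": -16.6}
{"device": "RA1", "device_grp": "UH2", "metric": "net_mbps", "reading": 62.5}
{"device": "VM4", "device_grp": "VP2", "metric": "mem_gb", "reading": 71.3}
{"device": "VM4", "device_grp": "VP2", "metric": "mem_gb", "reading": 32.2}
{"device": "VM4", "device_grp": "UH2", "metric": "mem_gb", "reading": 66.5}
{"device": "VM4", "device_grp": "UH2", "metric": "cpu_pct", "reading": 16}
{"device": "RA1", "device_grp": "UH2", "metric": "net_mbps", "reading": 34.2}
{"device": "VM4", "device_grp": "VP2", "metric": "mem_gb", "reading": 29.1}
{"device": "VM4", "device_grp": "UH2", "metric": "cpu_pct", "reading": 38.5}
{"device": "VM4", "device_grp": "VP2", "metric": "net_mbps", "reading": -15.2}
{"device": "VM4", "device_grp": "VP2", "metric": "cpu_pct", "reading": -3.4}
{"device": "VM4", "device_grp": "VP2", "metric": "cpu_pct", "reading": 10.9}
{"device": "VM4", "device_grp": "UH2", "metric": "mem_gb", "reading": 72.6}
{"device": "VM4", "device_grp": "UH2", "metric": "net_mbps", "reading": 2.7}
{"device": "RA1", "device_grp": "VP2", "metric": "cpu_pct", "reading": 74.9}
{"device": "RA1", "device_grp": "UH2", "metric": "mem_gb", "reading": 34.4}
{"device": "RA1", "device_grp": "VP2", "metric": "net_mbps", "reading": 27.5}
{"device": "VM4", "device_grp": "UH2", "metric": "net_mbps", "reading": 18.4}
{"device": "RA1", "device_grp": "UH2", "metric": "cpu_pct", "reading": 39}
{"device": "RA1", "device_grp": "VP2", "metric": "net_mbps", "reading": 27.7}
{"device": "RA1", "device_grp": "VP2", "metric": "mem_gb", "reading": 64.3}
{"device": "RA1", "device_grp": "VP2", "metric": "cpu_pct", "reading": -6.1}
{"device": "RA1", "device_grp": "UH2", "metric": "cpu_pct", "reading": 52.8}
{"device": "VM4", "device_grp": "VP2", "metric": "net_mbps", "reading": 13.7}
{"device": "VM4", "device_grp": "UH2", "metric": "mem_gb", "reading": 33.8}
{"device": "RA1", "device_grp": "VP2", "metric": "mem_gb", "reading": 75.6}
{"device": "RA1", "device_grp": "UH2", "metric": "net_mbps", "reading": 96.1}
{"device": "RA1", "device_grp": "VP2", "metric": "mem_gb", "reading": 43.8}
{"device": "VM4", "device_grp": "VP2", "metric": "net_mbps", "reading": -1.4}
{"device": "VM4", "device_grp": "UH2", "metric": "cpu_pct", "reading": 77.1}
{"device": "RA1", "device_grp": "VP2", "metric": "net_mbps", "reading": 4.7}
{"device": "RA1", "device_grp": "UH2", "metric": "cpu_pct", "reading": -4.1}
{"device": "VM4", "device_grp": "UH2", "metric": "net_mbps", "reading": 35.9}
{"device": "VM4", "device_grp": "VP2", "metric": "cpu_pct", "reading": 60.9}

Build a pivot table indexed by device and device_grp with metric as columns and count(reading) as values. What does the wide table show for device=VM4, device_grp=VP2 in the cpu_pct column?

3

Rows with device=VM4, device_grp=VP2 and metric=cpu_pct: reading values are -3.4, 10.9, 60.9.
3 rows match — count = 3.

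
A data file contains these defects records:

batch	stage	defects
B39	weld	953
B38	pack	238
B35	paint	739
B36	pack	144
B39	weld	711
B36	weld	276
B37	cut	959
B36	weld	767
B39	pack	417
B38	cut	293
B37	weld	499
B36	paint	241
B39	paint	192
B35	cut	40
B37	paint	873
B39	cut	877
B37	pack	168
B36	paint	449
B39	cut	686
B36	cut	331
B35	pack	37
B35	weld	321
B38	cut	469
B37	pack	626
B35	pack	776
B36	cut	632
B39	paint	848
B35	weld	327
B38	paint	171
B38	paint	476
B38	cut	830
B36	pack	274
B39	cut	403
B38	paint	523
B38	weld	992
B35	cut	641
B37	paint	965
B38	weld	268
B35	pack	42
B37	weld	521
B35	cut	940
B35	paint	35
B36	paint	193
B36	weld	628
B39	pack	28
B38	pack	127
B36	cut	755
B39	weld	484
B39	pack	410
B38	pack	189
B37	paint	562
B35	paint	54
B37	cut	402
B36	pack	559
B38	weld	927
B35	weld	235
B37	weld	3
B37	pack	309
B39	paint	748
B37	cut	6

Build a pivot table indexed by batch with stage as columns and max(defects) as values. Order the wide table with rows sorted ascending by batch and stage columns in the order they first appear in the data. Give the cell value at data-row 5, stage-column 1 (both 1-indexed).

953

With rows sorted ascending by batch, row 5 is batch=B39. stage columns in first-appearance order: weld, pack, paint, cut; column 1 is weld.
Long rows with batch=B39, stage=weld: max(953, 711, 484) = 953.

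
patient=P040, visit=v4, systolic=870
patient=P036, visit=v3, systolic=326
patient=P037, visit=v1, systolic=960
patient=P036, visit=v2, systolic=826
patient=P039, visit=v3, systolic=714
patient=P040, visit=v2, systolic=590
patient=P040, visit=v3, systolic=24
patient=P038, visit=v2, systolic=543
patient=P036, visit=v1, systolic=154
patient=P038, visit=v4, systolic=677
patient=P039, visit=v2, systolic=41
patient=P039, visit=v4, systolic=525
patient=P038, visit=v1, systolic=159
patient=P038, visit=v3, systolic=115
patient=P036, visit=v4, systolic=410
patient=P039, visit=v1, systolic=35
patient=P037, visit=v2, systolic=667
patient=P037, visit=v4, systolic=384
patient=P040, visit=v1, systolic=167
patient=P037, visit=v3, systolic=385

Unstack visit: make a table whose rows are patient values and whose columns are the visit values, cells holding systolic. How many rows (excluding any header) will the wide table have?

5

5 distinct patient values → 5 rows.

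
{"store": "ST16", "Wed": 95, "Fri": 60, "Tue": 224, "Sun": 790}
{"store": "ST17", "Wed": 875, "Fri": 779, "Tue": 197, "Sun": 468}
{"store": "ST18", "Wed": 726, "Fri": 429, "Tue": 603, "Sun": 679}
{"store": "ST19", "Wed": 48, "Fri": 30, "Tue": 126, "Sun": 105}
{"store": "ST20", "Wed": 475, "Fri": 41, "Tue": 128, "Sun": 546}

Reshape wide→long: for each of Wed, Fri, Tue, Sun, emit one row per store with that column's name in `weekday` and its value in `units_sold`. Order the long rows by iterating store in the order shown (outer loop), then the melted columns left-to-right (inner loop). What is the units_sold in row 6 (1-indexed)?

779

20 rows total (5 × 4). Row 6: index ⌊(6-1)/4⌋ = 1 into store → ST17; (6-1) mod 4 = 1 into the melted columns → Fri.
So row 6 is (ST17, Fri, 779); units_sold = 779.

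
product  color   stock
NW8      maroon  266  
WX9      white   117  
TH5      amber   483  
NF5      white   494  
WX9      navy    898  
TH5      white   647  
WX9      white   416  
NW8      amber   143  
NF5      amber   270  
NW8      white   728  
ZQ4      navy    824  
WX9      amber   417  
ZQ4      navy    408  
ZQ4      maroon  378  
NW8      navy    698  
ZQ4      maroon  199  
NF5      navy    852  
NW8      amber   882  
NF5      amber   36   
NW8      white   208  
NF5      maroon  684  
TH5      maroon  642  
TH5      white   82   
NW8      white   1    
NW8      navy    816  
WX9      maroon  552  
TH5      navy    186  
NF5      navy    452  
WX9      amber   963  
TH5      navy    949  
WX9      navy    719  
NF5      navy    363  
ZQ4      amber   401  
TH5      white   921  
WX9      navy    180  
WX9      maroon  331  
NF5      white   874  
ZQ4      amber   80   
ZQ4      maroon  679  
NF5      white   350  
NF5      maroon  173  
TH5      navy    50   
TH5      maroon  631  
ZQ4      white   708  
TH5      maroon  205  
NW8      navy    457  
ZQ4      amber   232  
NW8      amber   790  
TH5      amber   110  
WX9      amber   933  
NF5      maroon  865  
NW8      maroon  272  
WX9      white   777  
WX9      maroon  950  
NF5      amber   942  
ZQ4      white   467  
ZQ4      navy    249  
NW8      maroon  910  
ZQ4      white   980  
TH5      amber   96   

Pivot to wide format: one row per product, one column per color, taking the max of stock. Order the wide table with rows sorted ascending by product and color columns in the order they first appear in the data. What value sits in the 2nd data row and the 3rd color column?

With rows sorted ascending by product, row 2 is product=NW8. color columns in first-appearance order: maroon, white, amber, navy; column 3 is amber.
Long rows with product=NW8, color=amber: max(143, 882, 790) = 882.

882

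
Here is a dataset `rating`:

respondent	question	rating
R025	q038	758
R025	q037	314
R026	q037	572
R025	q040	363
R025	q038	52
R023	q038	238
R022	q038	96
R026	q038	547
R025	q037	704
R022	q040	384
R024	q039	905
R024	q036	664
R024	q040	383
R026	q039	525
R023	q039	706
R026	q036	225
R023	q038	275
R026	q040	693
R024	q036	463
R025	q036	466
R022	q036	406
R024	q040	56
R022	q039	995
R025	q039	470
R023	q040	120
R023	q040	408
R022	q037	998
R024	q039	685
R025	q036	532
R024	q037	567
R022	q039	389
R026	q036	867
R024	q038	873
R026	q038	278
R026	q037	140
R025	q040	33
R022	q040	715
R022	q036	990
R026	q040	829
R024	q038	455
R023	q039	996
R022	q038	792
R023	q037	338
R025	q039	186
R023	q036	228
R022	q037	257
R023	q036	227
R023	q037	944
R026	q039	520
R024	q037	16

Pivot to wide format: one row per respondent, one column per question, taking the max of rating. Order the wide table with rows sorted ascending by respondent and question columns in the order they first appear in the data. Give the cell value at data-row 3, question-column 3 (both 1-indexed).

383

With rows sorted ascending by respondent, row 3 is respondent=R024. question columns in first-appearance order: q038, q037, q040, q039, q036; column 3 is q040.
Long rows with respondent=R024, question=q040: max(383, 56) = 383.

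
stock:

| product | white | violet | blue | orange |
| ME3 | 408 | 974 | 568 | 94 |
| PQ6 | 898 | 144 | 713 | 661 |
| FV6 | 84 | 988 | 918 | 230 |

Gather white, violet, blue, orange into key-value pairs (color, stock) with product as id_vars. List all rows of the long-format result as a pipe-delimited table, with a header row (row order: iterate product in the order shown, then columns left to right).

Each (product, column) pair becomes one row: 3 × 4 = 12 rows.
For example, (ME3, white) → stock=408.

| product | color | stock |
| ME3 | white | 408 |
| ME3 | violet | 974 |
| ME3 | blue | 568 |
| ME3 | orange | 94 |
| PQ6 | white | 898 |
| PQ6 | violet | 144 |
| PQ6 | blue | 713 |
| PQ6 | orange | 661 |
| FV6 | white | 84 |
| FV6 | violet | 988 |
| FV6 | blue | 918 |
| FV6 | orange | 230 |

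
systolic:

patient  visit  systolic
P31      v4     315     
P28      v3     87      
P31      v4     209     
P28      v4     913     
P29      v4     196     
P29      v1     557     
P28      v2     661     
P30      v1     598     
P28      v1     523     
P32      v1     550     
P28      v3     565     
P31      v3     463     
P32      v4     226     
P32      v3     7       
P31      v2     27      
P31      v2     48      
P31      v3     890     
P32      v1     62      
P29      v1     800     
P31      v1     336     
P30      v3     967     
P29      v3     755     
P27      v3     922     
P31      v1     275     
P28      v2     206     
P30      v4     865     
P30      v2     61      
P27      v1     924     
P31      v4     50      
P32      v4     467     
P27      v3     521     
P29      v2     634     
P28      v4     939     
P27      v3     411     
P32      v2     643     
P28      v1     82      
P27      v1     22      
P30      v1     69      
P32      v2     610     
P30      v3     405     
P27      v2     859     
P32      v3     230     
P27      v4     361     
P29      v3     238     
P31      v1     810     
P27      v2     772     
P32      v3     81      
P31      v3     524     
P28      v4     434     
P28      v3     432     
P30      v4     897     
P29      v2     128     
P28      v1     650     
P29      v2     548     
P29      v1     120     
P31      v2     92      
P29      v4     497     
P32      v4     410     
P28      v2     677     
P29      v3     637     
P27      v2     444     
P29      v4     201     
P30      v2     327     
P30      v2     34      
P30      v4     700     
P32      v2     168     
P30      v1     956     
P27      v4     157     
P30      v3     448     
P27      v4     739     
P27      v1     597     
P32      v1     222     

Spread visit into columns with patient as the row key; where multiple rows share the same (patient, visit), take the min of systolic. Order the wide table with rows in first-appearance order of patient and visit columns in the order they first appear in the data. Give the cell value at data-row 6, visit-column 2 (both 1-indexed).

411

With rows in first-appearance order of patient, row 6 is patient=P27. visit columns in first-appearance order: v4, v3, v1, v2; column 2 is v3.
Long rows with patient=P27, visit=v3: min(922, 521, 411) = 411.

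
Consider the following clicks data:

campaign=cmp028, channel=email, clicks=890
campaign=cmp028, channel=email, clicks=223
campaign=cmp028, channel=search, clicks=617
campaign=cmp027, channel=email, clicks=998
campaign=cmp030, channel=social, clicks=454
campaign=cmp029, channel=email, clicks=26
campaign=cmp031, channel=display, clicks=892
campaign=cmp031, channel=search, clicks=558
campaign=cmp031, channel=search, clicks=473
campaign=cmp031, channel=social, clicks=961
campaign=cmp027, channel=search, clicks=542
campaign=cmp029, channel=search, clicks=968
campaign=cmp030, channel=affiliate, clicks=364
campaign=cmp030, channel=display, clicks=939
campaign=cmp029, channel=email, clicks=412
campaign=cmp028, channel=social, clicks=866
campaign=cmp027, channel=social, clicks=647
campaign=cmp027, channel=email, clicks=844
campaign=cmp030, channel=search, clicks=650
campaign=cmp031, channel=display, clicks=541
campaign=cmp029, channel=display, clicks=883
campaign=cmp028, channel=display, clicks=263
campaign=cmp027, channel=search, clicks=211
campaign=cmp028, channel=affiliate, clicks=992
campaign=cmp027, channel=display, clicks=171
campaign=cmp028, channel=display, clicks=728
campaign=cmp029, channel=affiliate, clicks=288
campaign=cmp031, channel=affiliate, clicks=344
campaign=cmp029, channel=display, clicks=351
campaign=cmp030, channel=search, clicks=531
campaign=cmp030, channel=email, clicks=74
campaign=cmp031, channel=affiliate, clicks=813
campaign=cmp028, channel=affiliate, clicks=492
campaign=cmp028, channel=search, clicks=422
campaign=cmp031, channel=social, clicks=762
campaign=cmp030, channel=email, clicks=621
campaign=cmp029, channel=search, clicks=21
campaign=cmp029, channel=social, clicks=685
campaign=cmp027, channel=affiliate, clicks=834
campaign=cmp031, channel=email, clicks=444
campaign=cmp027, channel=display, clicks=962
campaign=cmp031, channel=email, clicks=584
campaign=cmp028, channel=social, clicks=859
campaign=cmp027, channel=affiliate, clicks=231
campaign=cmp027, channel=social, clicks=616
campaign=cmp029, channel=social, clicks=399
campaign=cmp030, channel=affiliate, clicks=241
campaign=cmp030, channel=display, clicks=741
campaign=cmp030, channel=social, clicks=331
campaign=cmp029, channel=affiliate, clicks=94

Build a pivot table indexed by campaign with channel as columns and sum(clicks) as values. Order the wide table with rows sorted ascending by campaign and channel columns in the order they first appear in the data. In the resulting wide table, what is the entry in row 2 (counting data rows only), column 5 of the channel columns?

With rows sorted ascending by campaign, row 2 is campaign=cmp028. channel columns in first-appearance order: email, search, social, display, affiliate; column 5 is affiliate.
Long rows with campaign=cmp028, channel=affiliate: 992 + 492 = 1484.

1484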